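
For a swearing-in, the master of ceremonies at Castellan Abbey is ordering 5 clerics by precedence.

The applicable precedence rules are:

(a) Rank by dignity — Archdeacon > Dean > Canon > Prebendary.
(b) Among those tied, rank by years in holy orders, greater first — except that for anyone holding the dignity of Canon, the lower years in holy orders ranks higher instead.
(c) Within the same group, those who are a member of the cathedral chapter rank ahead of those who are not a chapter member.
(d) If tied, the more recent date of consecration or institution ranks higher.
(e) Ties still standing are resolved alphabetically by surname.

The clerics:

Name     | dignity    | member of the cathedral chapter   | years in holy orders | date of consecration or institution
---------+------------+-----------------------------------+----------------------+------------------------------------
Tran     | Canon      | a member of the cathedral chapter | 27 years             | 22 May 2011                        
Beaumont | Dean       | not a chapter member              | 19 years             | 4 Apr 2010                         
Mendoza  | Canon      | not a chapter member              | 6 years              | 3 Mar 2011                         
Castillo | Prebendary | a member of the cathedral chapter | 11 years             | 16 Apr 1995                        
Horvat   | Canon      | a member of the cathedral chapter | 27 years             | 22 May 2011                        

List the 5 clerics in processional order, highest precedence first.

By dignity: Beaumont (Dean); then Mendoza, Horvat and Tran (Canon); then Castillo (Prebendary).
Among Mendoza, Horvat and Tran, by years in holy orders (lower first) (reversed rule for this group): Mendoza (6 years) before Horvat and Tran (27 years).
Horvat and Tran are each a member of the cathedral chapter, so the next rule applies.
Horvat and Tran both have date of consecration or institution 22 May 2011, so the next rule applies.
Among Horvat and Tran, alphabetically by surname: Horvat before Tran.
Full order: Beaumont, Mendoza, Horvat, Tran, Castillo.

Beaumont, Mendoza, Horvat, Tran, Castillo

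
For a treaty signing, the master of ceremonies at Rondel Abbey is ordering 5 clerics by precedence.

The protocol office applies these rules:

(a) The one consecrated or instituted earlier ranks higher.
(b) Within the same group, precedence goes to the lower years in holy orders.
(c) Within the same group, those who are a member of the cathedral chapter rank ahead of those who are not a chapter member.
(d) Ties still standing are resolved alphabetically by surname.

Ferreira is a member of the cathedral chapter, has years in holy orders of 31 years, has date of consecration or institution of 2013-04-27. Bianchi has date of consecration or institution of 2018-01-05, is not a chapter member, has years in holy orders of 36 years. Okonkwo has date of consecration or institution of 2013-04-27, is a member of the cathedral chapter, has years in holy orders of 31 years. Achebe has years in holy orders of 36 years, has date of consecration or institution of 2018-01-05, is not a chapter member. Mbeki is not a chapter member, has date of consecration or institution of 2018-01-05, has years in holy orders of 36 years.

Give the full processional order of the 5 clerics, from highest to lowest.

By date of consecration or institution (earlier first): Ferreira and Okonkwo (both 2013-04-27); then Achebe, Bianchi and Mbeki (each 2018-01-05).
Ferreira and Okonkwo both have years in holy orders 31 years, so the next rule applies.
Ferreira and Okonkwo are each a member of the cathedral chapter, so the next rule applies.
Among Ferreira and Okonkwo, alphabetically by surname: Ferreira before Okonkwo.
Achebe, Bianchi and Mbeki all have years in holy orders 36 years, so the next rule applies.
Achebe, Bianchi and Mbeki are each not a chapter member, so the next rule applies.
Among Achebe, Bianchi and Mbeki, alphabetically by surname: Achebe before Bianchi before Mbeki.
Full order: Ferreira, Okonkwo, Achebe, Bianchi, Mbeki.

Ferreira, Okonkwo, Achebe, Bianchi, Mbeki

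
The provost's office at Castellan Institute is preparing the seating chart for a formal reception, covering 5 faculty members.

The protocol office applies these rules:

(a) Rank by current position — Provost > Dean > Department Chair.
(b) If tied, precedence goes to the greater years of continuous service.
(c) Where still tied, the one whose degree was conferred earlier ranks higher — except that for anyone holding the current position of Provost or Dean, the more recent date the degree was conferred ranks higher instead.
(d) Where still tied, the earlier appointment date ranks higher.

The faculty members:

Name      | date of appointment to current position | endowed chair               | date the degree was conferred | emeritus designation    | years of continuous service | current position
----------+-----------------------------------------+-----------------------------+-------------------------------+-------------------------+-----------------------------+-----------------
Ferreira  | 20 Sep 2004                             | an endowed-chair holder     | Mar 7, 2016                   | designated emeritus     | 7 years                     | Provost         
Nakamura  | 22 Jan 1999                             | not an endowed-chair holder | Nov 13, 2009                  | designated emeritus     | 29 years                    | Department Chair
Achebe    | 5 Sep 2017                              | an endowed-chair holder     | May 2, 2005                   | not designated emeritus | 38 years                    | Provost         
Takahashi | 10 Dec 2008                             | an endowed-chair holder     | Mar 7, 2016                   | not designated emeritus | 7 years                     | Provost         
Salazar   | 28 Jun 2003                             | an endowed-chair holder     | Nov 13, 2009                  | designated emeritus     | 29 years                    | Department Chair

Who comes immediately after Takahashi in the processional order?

By current position: Achebe, Ferreira and Takahashi (Provost); then Nakamura and Salazar (Department Chair).
Among Achebe, Ferreira and Takahashi, by years of continuous service (higher first): Achebe (38 years) before Ferreira and Takahashi (7 years).
Ferreira and Takahashi both have date the degree was conferred Mar 7, 2016, so the next rule applies.
Among Ferreira and Takahashi, by date of appointment to current position (earlier first): Ferreira (20 Sep 2004) before Takahashi (10 Dec 2008).
Nakamura and Salazar both have years of continuous service 29 years, so the next rule applies.
Nakamura and Salazar both have date the degree was conferred Nov 13, 2009, so the next rule applies.
Among Nakamura and Salazar, by date of appointment to current position (earlier first): Nakamura (22 Jan 1999) before Salazar (28 Jun 2003).
Order: Achebe, Ferreira, Takahashi, Nakamura, Salazar.

Nakamura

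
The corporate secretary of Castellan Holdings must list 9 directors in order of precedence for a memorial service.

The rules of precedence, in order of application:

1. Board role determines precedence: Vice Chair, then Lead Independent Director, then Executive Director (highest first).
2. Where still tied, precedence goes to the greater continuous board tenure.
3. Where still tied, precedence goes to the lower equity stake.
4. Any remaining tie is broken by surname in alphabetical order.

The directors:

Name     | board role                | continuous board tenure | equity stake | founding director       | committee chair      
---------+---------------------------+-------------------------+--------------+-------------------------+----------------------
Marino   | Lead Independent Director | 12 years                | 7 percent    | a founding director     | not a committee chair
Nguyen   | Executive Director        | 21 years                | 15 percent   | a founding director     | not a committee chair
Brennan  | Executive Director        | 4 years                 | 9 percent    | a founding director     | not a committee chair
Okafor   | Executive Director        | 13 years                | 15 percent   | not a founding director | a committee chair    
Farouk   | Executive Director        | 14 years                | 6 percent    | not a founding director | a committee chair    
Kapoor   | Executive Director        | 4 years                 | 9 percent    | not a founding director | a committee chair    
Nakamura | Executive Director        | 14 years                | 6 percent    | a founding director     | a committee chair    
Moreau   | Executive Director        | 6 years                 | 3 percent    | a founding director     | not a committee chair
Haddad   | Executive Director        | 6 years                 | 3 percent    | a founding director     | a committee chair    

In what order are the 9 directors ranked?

Marino, Nguyen, Farouk, Nakamura, Okafor, Haddad, Moreau, Brennan, Kapoor

By board role: Marino (Lead Independent Director); then Nguyen, Farouk, Nakamura, Okafor, Haddad, Moreau, Brennan and Kapoor (Executive Director).
Among Nguyen, Farouk, Nakamura, Okafor, Haddad, Moreau, Brennan and Kapoor, by continuous board tenure (higher first): Nguyen (21 years) before Farouk and Nakamura (14 years) before Okafor (13 years) before Haddad and Moreau (6 years) before Brennan and Kapoor (4 years).
Farouk and Nakamura both have equity stake 6 percent, so the next rule applies.
Among Farouk and Nakamura, alphabetically by surname: Farouk before Nakamura.
Haddad and Moreau both have equity stake 3 percent, so the next rule applies.
Among Haddad and Moreau, alphabetically by surname: Haddad before Moreau.
Brennan and Kapoor both have equity stake 9 percent, so the next rule applies.
Among Brennan and Kapoor, alphabetically by surname: Brennan before Kapoor.
Full order: Marino, Nguyen, Farouk, Nakamura, Okafor, Haddad, Moreau, Brennan, Kapoor.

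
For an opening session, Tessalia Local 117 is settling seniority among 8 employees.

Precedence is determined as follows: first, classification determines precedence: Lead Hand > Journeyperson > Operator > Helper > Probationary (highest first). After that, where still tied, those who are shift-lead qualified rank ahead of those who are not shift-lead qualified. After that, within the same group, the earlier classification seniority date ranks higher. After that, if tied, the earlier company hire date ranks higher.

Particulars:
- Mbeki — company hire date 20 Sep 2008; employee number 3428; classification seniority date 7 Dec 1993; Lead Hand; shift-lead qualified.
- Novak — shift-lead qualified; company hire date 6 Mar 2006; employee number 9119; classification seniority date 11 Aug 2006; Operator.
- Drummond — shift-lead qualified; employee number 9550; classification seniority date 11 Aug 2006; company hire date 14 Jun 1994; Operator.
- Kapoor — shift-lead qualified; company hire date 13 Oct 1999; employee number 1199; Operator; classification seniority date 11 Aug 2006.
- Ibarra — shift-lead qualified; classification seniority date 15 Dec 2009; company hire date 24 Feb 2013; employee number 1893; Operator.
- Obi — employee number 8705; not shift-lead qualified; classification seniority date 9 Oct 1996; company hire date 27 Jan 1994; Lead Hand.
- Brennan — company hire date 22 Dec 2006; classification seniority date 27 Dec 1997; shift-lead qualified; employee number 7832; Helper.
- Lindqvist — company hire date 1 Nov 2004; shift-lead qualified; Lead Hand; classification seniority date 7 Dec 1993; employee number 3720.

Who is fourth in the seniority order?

By classification: Lindqvist, Mbeki and Obi (Lead Hand); then Drummond, Kapoor, Novak and Ibarra (Operator); then Brennan (Helper).
Among Lindqvist, Mbeki and Obi, shift-lead qualified before not shift-lead qualified: Lindqvist and Mbeki (shift-lead qualified) before Obi (not shift-lead qualified).
Lindqvist and Mbeki both have classification seniority date 7 Dec 1993, so the next rule applies.
Among Lindqvist and Mbeki, by company hire date (earlier first): Lindqvist (1 Nov 2004) before Mbeki (20 Sep 2008).
Drummond, Kapoor, Novak and Ibarra are each shift-lead qualified, so the next rule applies.
Among Drummond, Kapoor, Novak and Ibarra, by classification seniority date (earlier first): Drummond, Kapoor and Novak (11 Aug 2006) before Ibarra (15 Dec 2009).
Among Drummond, Kapoor and Novak, by company hire date (earlier first): Drummond (14 Jun 1994) before Kapoor (13 Oct 1999) before Novak (6 Mar 2006).
Order: Lindqvist, Mbeki, Obi, Drummond, Kapoor, Novak, Ibarra, Brennan.

Drummond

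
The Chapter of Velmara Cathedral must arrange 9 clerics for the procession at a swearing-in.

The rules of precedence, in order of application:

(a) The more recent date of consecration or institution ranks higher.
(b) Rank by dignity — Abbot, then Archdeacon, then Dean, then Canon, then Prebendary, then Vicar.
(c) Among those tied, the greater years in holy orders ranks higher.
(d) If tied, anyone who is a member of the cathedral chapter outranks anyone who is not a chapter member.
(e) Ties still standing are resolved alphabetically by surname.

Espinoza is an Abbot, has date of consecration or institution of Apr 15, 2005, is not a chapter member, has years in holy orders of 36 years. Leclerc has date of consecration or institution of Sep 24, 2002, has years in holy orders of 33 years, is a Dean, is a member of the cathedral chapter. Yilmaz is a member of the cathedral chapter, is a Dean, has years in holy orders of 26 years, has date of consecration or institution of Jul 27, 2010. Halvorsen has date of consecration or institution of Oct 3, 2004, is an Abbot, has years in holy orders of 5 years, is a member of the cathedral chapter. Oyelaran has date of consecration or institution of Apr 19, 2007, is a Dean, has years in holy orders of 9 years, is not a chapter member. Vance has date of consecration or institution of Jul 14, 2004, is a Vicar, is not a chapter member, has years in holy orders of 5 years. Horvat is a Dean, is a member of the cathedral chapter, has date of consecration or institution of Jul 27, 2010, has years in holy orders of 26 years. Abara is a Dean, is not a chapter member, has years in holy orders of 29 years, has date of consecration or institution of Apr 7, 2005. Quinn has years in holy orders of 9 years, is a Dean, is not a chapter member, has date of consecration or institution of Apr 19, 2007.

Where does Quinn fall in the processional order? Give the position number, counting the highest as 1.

4

By date of consecration or institution (later first): Horvat and Yilmaz (both Jul 27, 2010); then Oyelaran and Quinn (both Apr 19, 2007); then Espinoza (Apr 15, 2005); then Abara (Apr 7, 2005); then Halvorsen (Oct 3, 2004); then Vance (Jul 14, 2004); then Leclerc (Sep 24, 2002).
Horvat and Yilmaz are each Dean, so the next rule applies.
Horvat and Yilmaz both have years in holy orders 26 years, so the next rule applies.
Horvat and Yilmaz are each a member of the cathedral chapter, so the next rule applies.
Among Horvat and Yilmaz, alphabetically by surname: Horvat before Yilmaz.
Oyelaran and Quinn are each Dean, so the next rule applies.
Oyelaran and Quinn both have years in holy orders 9 years, so the next rule applies.
Oyelaran and Quinn are each not a chapter member, so the next rule applies.
Among Oyelaran and Quinn, alphabetically by surname: Oyelaran before Quinn.
Order: Horvat, Yilmaz, Oyelaran, Quinn, Espinoza, Abara, Halvorsen, Vance, Leclerc. So position 4.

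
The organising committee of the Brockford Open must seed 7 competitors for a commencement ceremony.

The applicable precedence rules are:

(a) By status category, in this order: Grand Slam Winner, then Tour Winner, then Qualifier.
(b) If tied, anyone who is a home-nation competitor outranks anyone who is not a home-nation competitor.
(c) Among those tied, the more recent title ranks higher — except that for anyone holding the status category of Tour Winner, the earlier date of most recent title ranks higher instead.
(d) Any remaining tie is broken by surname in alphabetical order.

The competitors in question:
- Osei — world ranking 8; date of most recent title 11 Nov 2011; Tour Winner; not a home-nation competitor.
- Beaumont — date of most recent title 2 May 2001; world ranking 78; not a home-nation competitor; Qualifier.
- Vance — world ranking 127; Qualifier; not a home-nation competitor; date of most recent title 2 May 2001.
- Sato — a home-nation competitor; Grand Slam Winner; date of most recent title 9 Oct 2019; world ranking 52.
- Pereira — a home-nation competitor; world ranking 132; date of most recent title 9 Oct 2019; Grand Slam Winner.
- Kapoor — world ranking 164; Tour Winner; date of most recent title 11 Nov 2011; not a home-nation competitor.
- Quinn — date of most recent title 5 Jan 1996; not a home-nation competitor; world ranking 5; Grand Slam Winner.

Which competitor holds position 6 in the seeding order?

By status category: Pereira, Sato and Quinn (Grand Slam Winner); then Kapoor and Osei (Tour Winner); then Beaumont and Vance (Qualifier).
Among Pereira, Sato and Quinn, a home-nation competitor before not a home-nation competitor: Pereira and Sato (a home-nation competitor) before Quinn (not a home-nation competitor).
Pereira and Sato both have date of most recent title 9 Oct 2019, so the next rule applies.
Among Pereira and Sato, alphabetically by surname: Pereira before Sato.
Kapoor and Osei are each not a home-nation competitor, so the next rule applies.
Kapoor and Osei both have date of most recent title 11 Nov 2011, so the next rule applies.
Among Kapoor and Osei, alphabetically by surname: Kapoor before Osei.
Beaumont and Vance are each not a home-nation competitor, so the next rule applies.
Beaumont and Vance both have date of most recent title 2 May 2001, so the next rule applies.
Among Beaumont and Vance, alphabetically by surname: Beaumont before Vance.
Order: Pereira, Sato, Quinn, Kapoor, Osei, Beaumont, Vance.

Beaumont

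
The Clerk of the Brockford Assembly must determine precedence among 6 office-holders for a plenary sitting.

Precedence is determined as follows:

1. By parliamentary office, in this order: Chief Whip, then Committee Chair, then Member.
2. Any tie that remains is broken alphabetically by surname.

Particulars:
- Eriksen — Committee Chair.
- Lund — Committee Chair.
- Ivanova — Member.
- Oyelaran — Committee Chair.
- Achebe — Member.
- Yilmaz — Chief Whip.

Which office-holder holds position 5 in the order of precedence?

By parliamentary office: Yilmaz (Chief Whip); then Eriksen, Lund and Oyelaran (Committee Chair); then Achebe and Ivanova (Member).
Among Eriksen, Lund and Oyelaran, alphabetically by surname: Eriksen before Lund before Oyelaran.
Among Achebe and Ivanova, alphabetically by surname: Achebe before Ivanova.
Order: Yilmaz, Eriksen, Lund, Oyelaran, Achebe, Ivanova.

Achebe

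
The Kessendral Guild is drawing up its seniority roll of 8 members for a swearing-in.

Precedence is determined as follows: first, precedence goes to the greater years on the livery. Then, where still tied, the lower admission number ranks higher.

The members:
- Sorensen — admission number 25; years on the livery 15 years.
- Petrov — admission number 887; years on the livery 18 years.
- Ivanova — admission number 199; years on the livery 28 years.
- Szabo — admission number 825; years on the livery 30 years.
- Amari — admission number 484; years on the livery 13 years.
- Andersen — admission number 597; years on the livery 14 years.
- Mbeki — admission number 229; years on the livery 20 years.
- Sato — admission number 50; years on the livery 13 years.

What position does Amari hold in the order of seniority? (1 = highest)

By years on the livery (higher first): Szabo (30 years); then Ivanova (28 years); then Mbeki (20 years); then Petrov (18 years); then Sorensen (15 years); then Andersen (14 years); then Sato and Amari (both 13 years).
Among Sato and Amari, by admission number (lower first): Sato (50) before Amari (484).
Order: Szabo, Ivanova, Mbeki, Petrov, Sorensen, Andersen, Sato, Amari. So position 8.

8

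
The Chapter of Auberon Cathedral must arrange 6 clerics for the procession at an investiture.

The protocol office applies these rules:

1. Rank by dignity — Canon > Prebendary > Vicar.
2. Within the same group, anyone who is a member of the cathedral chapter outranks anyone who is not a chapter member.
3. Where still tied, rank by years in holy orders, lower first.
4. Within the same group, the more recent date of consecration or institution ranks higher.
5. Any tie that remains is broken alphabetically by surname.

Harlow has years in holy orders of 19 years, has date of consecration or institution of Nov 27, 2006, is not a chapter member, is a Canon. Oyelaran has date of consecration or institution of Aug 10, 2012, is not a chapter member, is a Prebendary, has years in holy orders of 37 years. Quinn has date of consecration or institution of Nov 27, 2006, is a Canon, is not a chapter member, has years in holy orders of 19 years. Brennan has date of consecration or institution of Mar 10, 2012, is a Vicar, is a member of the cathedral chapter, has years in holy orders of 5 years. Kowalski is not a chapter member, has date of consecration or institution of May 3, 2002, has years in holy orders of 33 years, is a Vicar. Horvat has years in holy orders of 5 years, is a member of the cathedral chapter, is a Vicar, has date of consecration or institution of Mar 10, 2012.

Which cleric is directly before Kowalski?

Horvat

By dignity: Harlow and Quinn (Canon); then Oyelaran (Prebendary); then Brennan, Horvat and Kowalski (Vicar).
Harlow and Quinn are each not a chapter member, so the next rule applies.
Harlow and Quinn both have years in holy orders 19 years, so the next rule applies.
Harlow and Quinn both have date of consecration or institution Nov 27, 2006, so the next rule applies.
Among Harlow and Quinn, alphabetically by surname: Harlow before Quinn.
Among Brennan, Horvat and Kowalski, a member of the cathedral chapter before not a chapter member: Brennan and Horvat (a member of the cathedral chapter) before Kowalski (not a chapter member).
Brennan and Horvat both have years in holy orders 5 years, so the next rule applies.
Brennan and Horvat both have date of consecration or institution Mar 10, 2012, so the next rule applies.
Among Brennan and Horvat, alphabetically by surname: Brennan before Horvat.
Order: Harlow, Quinn, Oyelaran, Brennan, Horvat, Kowalski.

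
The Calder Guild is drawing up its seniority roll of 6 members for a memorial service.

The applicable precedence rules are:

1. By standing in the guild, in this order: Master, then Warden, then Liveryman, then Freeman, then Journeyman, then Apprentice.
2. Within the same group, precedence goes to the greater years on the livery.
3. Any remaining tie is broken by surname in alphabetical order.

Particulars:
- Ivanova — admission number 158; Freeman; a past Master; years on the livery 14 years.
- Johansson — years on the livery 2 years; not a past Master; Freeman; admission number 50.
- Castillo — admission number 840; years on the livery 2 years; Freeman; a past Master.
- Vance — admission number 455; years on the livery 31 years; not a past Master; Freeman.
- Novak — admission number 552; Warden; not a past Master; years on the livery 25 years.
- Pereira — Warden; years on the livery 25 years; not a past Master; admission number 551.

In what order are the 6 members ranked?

Novak, Pereira, Vance, Ivanova, Castillo, Johansson

By standing in the guild: Novak and Pereira (Warden); then Vance, Ivanova, Castillo and Johansson (Freeman).
Novak and Pereira both have years on the livery 25 years, so the next rule applies.
Among Novak and Pereira, alphabetically by surname: Novak before Pereira.
Among Vance, Ivanova, Castillo and Johansson, by years on the livery (higher first): Vance (31 years) before Ivanova (14 years) before Castillo and Johansson (2 years).
Among Castillo and Johansson, alphabetically by surname: Castillo before Johansson.
Full order: Novak, Pereira, Vance, Ivanova, Castillo, Johansson.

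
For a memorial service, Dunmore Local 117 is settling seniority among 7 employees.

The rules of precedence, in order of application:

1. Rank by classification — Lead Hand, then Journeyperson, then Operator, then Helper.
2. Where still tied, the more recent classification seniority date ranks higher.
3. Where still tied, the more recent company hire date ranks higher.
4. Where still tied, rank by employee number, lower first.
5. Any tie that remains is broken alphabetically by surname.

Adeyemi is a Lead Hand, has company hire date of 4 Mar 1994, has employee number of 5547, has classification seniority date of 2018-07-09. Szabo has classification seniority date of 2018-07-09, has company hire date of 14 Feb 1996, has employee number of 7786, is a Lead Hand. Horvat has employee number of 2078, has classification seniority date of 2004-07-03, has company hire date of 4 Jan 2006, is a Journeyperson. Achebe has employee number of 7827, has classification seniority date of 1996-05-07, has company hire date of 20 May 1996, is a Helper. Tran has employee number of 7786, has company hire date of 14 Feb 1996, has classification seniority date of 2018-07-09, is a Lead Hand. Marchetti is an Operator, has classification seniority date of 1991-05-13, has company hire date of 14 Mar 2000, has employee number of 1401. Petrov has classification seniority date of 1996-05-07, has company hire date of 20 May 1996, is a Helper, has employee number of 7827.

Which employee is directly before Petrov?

By classification: Szabo, Tran and Adeyemi (Lead Hand); then Horvat (Journeyperson); then Marchetti (Operator); then Achebe and Petrov (Helper).
Szabo, Tran and Adeyemi all have classification seniority date 2018-07-09, so the next rule applies.
Among Szabo, Tran and Adeyemi, by company hire date (later first): Szabo and Tran (14 Feb 1996) before Adeyemi (4 Mar 1994).
Szabo and Tran both have employee number 7786, so the next rule applies.
Among Szabo and Tran, alphabetically by surname: Szabo before Tran.
Achebe and Petrov both have classification seniority date 1996-05-07, so the next rule applies.
Achebe and Petrov both have company hire date 20 May 1996, so the next rule applies.
Achebe and Petrov both have employee number 7827, so the next rule applies.
Among Achebe and Petrov, alphabetically by surname: Achebe before Petrov.
Order: Szabo, Tran, Adeyemi, Horvat, Marchetti, Achebe, Petrov.

Achebe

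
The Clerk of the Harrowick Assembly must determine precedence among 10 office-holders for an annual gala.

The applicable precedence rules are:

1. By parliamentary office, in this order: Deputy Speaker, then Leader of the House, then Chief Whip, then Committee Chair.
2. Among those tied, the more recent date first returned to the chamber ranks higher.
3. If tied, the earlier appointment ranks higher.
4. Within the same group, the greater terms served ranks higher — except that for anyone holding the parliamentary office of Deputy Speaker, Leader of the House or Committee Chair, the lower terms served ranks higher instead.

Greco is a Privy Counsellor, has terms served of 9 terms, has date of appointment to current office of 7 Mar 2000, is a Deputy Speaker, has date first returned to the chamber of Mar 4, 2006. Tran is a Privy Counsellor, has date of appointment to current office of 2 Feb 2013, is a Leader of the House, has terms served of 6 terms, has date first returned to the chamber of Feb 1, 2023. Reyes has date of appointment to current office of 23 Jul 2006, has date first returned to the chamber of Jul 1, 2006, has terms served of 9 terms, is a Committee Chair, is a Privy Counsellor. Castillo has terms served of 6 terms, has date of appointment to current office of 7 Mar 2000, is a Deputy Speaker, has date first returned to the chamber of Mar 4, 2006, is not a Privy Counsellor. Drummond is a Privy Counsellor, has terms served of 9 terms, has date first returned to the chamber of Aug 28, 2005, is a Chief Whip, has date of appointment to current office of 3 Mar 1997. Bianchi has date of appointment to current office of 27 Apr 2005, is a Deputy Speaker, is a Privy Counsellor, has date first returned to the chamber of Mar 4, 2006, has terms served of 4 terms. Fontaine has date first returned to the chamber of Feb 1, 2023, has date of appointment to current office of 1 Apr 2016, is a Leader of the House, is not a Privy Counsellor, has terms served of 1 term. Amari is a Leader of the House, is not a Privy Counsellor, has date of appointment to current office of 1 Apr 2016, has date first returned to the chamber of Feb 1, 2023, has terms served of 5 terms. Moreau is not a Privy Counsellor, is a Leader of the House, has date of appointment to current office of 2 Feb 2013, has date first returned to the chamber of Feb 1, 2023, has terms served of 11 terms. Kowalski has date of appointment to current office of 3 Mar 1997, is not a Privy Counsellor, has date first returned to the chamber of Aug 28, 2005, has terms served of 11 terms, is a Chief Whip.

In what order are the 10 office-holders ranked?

Castillo, Greco, Bianchi, Tran, Moreau, Fontaine, Amari, Kowalski, Drummond, Reyes

By parliamentary office: Castillo, Greco and Bianchi (Deputy Speaker); then Tran, Moreau, Fontaine and Amari (Leader of the House); then Kowalski and Drummond (Chief Whip); then Reyes (Committee Chair).
Castillo, Greco and Bianchi all have date first returned to the chamber Mar 4, 2006, so the next rule applies.
Among Castillo, Greco and Bianchi, by date of appointment to current office (earlier first): Castillo and Greco (7 Mar 2000) before Bianchi (27 Apr 2005).
Among Castillo and Greco, by terms served (lower first) (reversed rule for this group): Castillo (6 terms) before Greco (9 terms).
Tran, Moreau, Fontaine and Amari all have date first returned to the chamber Feb 1, 2023, so the next rule applies.
Among Tran, Moreau, Fontaine and Amari, by date of appointment to current office (earlier first): Tran and Moreau (2 Feb 2013) before Fontaine and Amari (1 Apr 2016).
Among Tran and Moreau, by terms served (lower first) (reversed rule for this group): Tran (6 terms) before Moreau (11 terms).
Among Fontaine and Amari, by terms served (lower first) (reversed rule for this group): Fontaine (1 term) before Amari (5 terms).
Kowalski and Drummond both have date first returned to the chamber Aug 28, 2005, so the next rule applies.
Kowalski and Drummond both have date of appointment to current office 3 Mar 1997, so the next rule applies.
Among Kowalski and Drummond, by terms served (higher first): Kowalski (11 terms) before Drummond (9 terms).
Full order: Castillo, Greco, Bianchi, Tran, Moreau, Fontaine, Amari, Kowalski, Drummond, Reyes.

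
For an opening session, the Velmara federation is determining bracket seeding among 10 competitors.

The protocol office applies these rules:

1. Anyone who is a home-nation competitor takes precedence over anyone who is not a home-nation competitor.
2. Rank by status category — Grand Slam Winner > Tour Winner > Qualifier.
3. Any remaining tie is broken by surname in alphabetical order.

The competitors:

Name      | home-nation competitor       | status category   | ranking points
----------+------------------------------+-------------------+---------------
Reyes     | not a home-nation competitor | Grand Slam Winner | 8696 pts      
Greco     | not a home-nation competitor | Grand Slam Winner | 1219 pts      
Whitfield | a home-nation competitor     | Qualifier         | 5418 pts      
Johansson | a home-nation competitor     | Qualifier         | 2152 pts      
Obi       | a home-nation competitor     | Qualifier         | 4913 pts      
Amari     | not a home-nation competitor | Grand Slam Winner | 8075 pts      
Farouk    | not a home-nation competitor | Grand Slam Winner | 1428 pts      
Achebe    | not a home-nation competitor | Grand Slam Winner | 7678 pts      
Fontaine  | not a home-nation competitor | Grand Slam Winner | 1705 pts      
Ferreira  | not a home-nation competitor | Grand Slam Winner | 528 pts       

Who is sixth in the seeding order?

Farouk

By the first rule: Johansson, Obi and Whitfield (each a home-nation competitor); then Achebe, Amari, Farouk, Ferreira, Fontaine, Greco and Reyes (each not a home-nation competitor).
Johansson, Obi and Whitfield are each Qualifier, so the next rule applies.
Among Johansson, Obi and Whitfield, alphabetically by surname: Johansson before Obi before Whitfield.
Achebe, Amari, Farouk, Ferreira, Fontaine, Greco and Reyes are each Grand Slam Winner, so the next rule applies.
Among Achebe, Amari, Farouk, Ferreira, Fontaine, Greco and Reyes, alphabetically by surname: Achebe before Amari before Farouk before Ferreira before Fontaine before Greco before Reyes.
Order: Johansson, Obi, Whitfield, Achebe, Amari, Farouk, Ferreira, Fontaine, Greco, Reyes.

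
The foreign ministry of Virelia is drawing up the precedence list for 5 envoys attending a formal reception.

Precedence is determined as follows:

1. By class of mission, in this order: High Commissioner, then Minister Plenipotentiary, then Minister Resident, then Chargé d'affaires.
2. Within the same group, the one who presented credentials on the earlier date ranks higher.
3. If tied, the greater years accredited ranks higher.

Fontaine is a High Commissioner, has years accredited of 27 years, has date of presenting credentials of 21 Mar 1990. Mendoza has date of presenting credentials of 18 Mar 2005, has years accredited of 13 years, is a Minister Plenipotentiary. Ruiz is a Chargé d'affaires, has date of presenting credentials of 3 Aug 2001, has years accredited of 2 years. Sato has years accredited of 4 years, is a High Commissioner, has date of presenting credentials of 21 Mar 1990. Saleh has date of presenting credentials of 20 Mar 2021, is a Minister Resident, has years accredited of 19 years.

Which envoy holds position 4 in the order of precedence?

Saleh

By class of mission: Fontaine and Sato (High Commissioner); then Mendoza (Minister Plenipotentiary); then Saleh (Minister Resident); then Ruiz (Chargé d'affaires).
Fontaine and Sato both have date of presenting credentials 21 Mar 1990, so the next rule applies.
Among Fontaine and Sato, by years accredited (higher first): Fontaine (27 years) before Sato (4 years).
Order: Fontaine, Sato, Mendoza, Saleh, Ruiz.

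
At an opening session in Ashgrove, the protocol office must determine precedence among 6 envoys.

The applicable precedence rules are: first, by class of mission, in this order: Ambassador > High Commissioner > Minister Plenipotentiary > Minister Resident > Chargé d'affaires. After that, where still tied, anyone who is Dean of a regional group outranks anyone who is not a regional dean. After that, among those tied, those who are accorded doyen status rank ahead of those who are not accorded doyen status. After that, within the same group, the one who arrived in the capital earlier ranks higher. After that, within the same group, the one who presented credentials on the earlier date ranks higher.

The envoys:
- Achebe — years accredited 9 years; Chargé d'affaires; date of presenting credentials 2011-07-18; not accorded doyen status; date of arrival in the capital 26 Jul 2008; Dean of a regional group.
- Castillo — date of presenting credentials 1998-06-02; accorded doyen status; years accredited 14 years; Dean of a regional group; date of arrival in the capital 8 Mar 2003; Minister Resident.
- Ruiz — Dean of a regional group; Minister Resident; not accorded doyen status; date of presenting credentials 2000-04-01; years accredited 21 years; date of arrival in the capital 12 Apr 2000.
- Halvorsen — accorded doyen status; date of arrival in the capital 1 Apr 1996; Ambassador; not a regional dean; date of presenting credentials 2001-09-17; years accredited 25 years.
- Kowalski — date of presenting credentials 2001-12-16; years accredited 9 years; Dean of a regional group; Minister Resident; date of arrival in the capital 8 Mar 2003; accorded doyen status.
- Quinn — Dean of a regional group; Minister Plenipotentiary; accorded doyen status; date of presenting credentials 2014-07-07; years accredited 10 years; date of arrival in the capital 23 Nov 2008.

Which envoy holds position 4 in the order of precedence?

By class of mission: Halvorsen (Ambassador); then Quinn (Minister Plenipotentiary); then Castillo, Kowalski and Ruiz (Minister Resident); then Achebe (Chargé d'affaires).
Castillo, Kowalski and Ruiz are each Dean of a regional group, so the next rule applies.
Among Castillo, Kowalski and Ruiz, accorded doyen status before not accorded doyen status: Castillo and Kowalski (accorded doyen status) before Ruiz (not accorded doyen status).
Castillo and Kowalski both have date of arrival in the capital 8 Mar 2003, so the next rule applies.
Among Castillo and Kowalski, by date of presenting credentials (earlier first): Castillo (1998-06-02) before Kowalski (2001-12-16).
Order: Halvorsen, Quinn, Castillo, Kowalski, Ruiz, Achebe.

Kowalski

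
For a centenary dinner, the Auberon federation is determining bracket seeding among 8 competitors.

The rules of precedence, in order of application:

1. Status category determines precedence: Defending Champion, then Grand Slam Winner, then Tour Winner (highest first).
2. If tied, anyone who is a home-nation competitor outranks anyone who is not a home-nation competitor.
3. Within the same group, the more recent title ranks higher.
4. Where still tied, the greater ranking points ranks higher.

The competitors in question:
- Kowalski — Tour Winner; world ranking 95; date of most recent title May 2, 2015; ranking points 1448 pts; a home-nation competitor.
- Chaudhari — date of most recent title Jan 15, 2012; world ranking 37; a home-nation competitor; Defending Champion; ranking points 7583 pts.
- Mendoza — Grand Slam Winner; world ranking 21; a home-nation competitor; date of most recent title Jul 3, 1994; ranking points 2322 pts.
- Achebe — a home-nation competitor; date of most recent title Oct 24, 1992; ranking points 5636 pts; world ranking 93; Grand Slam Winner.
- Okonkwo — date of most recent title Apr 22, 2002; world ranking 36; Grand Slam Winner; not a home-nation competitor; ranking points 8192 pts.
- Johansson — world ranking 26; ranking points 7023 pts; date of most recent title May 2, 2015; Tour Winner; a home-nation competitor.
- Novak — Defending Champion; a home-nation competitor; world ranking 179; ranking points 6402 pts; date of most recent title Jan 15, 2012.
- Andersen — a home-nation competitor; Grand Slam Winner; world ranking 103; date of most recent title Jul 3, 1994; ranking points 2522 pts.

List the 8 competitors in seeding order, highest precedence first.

Chaudhari, Novak, Andersen, Mendoza, Achebe, Okonkwo, Johansson, Kowalski

By status category: Chaudhari and Novak (Defending Champion); then Andersen, Mendoza, Achebe and Okonkwo (Grand Slam Winner); then Johansson and Kowalski (Tour Winner).
Chaudhari and Novak are each a home-nation competitor, so the next rule applies.
Chaudhari and Novak both have date of most recent title Jan 15, 2012, so the next rule applies.
Among Chaudhari and Novak, by ranking points (higher first): Chaudhari (7583 pts) before Novak (6402 pts).
Among Andersen, Mendoza, Achebe and Okonkwo, a home-nation competitor before not a home-nation competitor: Andersen, Mendoza and Achebe (a home-nation competitor) before Okonkwo (not a home-nation competitor).
Among Andersen, Mendoza and Achebe, by date of most recent title (later first): Andersen and Mendoza (Jul 3, 1994) before Achebe (Oct 24, 1992).
Among Andersen and Mendoza, by ranking points (higher first): Andersen (2522 pts) before Mendoza (2322 pts).
Johansson and Kowalski are each a home-nation competitor, so the next rule applies.
Johansson and Kowalski both have date of most recent title May 2, 2015, so the next rule applies.
Among Johansson and Kowalski, by ranking points (higher first): Johansson (7023 pts) before Kowalski (1448 pts).
Full order: Chaudhari, Novak, Andersen, Mendoza, Achebe, Okonkwo, Johansson, Kowalski.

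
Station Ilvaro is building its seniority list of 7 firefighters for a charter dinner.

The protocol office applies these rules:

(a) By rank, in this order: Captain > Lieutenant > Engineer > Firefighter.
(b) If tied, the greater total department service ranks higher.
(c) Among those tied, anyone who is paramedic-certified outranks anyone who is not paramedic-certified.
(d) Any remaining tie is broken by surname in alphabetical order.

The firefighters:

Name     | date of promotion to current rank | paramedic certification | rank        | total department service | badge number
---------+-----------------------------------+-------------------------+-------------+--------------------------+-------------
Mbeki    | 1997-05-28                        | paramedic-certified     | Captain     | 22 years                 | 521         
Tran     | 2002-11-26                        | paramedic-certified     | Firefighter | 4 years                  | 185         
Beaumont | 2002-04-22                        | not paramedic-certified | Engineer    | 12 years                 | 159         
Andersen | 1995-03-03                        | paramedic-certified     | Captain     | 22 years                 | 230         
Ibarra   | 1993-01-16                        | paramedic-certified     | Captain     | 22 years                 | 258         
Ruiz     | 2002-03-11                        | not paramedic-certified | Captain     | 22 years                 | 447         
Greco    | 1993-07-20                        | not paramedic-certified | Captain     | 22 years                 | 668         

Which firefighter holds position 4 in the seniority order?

Greco

By rank: Andersen, Ibarra, Mbeki, Greco and Ruiz (Captain); then Beaumont (Engineer); then Tran (Firefighter).
Andersen, Ibarra, Mbeki, Greco and Ruiz all have total department service 22 years, so the next rule applies.
Among Andersen, Ibarra, Mbeki, Greco and Ruiz, paramedic-certified before not paramedic-certified: Andersen, Ibarra and Mbeki (paramedic-certified) before Greco and Ruiz (not paramedic-certified).
Among Andersen, Ibarra and Mbeki, alphabetically by surname: Andersen before Ibarra before Mbeki.
Among Greco and Ruiz, alphabetically by surname: Greco before Ruiz.
Order: Andersen, Ibarra, Mbeki, Greco, Ruiz, Beaumont, Tran.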